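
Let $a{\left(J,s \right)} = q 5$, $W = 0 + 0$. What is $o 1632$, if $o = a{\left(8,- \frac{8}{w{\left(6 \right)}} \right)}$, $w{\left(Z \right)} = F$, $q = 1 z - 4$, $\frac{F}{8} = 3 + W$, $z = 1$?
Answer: $-24480$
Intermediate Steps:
$W = 0$
$F = 24$ ($F = 8 \left(3 + 0\right) = 8 \cdot 3 = 24$)
$q = -3$ ($q = 1 \cdot 1 - 4 = 1 - 4 = -3$)
$w{\left(Z \right)} = 24$
$a{\left(J,s \right)} = -15$ ($a{\left(J,s \right)} = \left(-3\right) 5 = -15$)
$o = -15$
$o 1632 = \left(-15\right) 1632 = -24480$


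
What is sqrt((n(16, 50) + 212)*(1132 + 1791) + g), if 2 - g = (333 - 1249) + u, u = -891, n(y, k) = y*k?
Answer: sqrt(2959885) ≈ 1720.4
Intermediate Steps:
n(y, k) = k*y
g = 1809 (g = 2 - ((333 - 1249) - 891) = 2 - (-916 - 891) = 2 - 1*(-1807) = 2 + 1807 = 1809)
sqrt((n(16, 50) + 212)*(1132 + 1791) + g) = sqrt((50*16 + 212)*(1132 + 1791) + 1809) = sqrt((800 + 212)*2923 + 1809) = sqrt(1012*2923 + 1809) = sqrt(2958076 + 1809) = sqrt(2959885)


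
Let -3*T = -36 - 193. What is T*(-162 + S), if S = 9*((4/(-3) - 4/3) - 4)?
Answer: -16946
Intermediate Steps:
T = 229/3 (T = -(-36 - 193)/3 = -⅓*(-229) = 229/3 ≈ 76.333)
S = -60 (S = 9*((4*(-⅓) - 4*⅓) - 4) = 9*((-4/3 - 4/3) - 4) = 9*(-8/3 - 4) = 9*(-20/3) = -60)
T*(-162 + S) = 229*(-162 - 60)/3 = (229/3)*(-222) = -16946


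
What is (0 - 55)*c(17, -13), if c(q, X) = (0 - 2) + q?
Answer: -825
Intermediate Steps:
c(q, X) = -2 + q
(0 - 55)*c(17, -13) = (0 - 55)*(-2 + 17) = -55*15 = -825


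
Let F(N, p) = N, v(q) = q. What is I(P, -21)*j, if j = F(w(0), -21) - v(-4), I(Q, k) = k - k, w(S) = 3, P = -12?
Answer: 0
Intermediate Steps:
I(Q, k) = 0
j = 7 (j = 3 - 1*(-4) = 3 + 4 = 7)
I(P, -21)*j = 0*7 = 0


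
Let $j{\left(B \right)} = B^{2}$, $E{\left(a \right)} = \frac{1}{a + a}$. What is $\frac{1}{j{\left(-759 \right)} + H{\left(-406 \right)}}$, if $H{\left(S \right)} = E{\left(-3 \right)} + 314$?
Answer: $\frac{6}{3458369} \approx 1.7349 \cdot 10^{-6}$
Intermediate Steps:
$E{\left(a \right)} = \frac{1}{2 a}$
$H{\left(S \right)} = \frac{1883}{6}$ ($H{\left(S \right)} = \frac{1}{2 \left(-3\right)} + 314 = \frac{1}{2} \left(- \frac{1}{3}\right) + 314 = - \frac{1}{6} + 314 = \frac{1883}{6}$)
$\frac{1}{j{\left(-759 \right)} + H{\left(-406 \right)}} = \frac{1}{\left(-759\right)^{2} + \frac{1883}{6}} = \frac{1}{576081 + \frac{1883}{6}} = \frac{1}{\frac{3458369}{6}} = \frac{6}{3458369}$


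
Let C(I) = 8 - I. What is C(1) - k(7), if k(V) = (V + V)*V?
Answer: -91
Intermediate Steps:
k(V) = 2*V**2 (k(V) = (2*V)*V = 2*V**2)
C(1) - k(7) = (8 - 1*1) - 2*7**2 = (8 - 1) - 2*49 = 7 - 1*98 = 7 - 98 = -91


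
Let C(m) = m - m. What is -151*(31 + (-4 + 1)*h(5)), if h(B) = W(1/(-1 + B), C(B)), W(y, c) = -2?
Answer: -5587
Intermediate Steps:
C(m) = 0
h(B) = -2
-151*(31 + (-4 + 1)*h(5)) = -151*(31 + (-4 + 1)*(-2)) = -151*(31 - 3*(-2)) = -151*(31 + 6) = -151*37 = -5587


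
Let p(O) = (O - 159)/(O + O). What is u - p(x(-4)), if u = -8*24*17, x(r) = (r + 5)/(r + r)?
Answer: -7801/2 ≈ -3900.5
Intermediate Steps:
x(r) = (5 + r)/(2*r) (x(r) = (5 + r)/((2*r)) = (5 + r)*(1/(2*r)) = (5 + r)/(2*r))
u = -3264 (u = -192*17 = -3264)
p(O) = (-159 + O)/(2*O) (p(O) = (-159 + O)/((2*O)) = (-159 + O)*(1/(2*O)) = (-159 + O)/(2*O))
u - p(x(-4)) = -3264 - (-159 + (½)*(5 - 4)/(-4))/(2*((½)*(5 - 4)/(-4))) = -3264 - (-159 + (½)*(-¼)*1)/(2*((½)*(-¼)*1)) = -3264 - (-159 - ⅛)/(2*(-⅛)) = -3264 - (-8)*(-1273)/(2*8) = -3264 - 1*1273/2 = -3264 - 1273/2 = -7801/2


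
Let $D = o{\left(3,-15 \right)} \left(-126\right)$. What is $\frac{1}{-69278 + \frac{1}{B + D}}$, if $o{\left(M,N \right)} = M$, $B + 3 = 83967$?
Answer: $- \frac{83586}{5790670907} \approx -1.4435 \cdot 10^{-5}$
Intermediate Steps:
$B = 83964$ ($B = -3 + 83967 = 83964$)
$D = -378$ ($D = 3 \left(-126\right) = -378$)
$\frac{1}{-69278 + \frac{1}{B + D}} = \frac{1}{-69278 + \frac{1}{83964 - 378}} = \frac{1}{-69278 + \frac{1}{83586}} = \frac{1}{- \frac{5790670907}{83586}} = - \frac{83586}{5790670907}$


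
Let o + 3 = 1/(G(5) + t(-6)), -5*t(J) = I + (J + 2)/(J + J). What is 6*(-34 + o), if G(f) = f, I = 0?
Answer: -8169/37 ≈ -220.78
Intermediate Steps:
t(J) = -(2 + J)/(10*J) (t(J) = -(0 + (J + 2)/(J + J))/5 = -(0 + (2 + J)/((2*J)))/5 = -(0 + (2 + J)*(1/(2*J)))/5 = -(0 + (2 + J)/(2*J))/5 = -(2 + J)/(10*J))
o = -207/74 (o = -3 + 1/(5 + (1/10)*(-2 - 1*(-6))/(-6)) = -3 + 1/(5 + (1/10)*(-1/6)*(-2 + 6)) = -3 + 1/(5 + (1/10)*(-1/6)*4) = -3 + 1/(5 - 1/15) = -3 + 1/(74/15) = -3 + 15/74 = -207/74 ≈ -2.7973)
6*(-34 + o) = 6*(-34 - 207/74) = 6*(-2723/74) = -8169/37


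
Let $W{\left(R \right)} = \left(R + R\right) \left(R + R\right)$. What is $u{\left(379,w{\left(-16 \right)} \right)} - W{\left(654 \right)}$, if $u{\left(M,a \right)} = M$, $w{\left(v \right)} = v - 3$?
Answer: $-1710485$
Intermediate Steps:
$w{\left(v \right)} = -3 + v$
$W{\left(R \right)} = 4 R^{2}$ ($W{\left(R \right)} = 2 R 2 R = 4 R^{2}$)
$u{\left(379,w{\left(-16 \right)} \right)} - W{\left(654 \right)} = 379 - 4 \cdot 654^{2} = 379 - 4 \cdot 427716 = 379 - 1710864 = -1710485$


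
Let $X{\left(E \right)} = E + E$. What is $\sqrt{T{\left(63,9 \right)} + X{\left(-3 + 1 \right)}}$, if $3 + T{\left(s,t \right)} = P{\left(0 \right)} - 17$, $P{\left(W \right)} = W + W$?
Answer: $2 i \sqrt{6} \approx 4.899 i$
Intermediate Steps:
$P{\left(W \right)} = 2 W$
$X{\left(E \right)} = 2 E$
$T{\left(s,t \right)} = -20$ ($T{\left(s,t \right)} = -3 + \left(2 \cdot 0 - 17\right) = -3 + \left(0 - 17\right) = -3 - 17 = -20$)
$\sqrt{T{\left(63,9 \right)} + X{\left(-3 + 1 \right)}} = \sqrt{-20 + 2 \left(-3 + 1\right)} = \sqrt{-20 + 2 \left(-2\right)} = \sqrt{-20 - 4} = \sqrt{-24} = 2 i \sqrt{6}$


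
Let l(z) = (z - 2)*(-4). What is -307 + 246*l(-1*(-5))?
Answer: -3259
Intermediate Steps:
l(z) = 8 - 4*z (l(z) = (-2 + z)*(-4) = 8 - 4*z)
-307 + 246*l(-1*(-5)) = -307 + 246*(8 - (-4)*(-5)) = -307 + 246*(8 - 4*5) = -307 + 246*(8 - 20) = -307 + 246*(-12) = -307 - 2952 = -3259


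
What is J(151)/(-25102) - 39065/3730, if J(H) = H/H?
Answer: -49030668/4681523 ≈ -10.473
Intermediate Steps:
J(H) = 1
J(151)/(-25102) - 39065/3730 = 1/(-25102) - 39065/3730 = 1*(-1/25102) - 39065*1/3730 = -1/25102 - 7813/746 = -49030668/4681523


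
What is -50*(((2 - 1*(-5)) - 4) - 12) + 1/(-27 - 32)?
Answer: 26549/59 ≈ 449.98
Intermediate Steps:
-50*(((2 - 1*(-5)) - 4) - 12) + 1/(-27 - 32) = -50*(((2 + 5) - 4) - 12) + 1/(-59) = -50*((7 - 4) - 12) - 1/59 = -50*(3 - 12) - 1/59 = -50*(-9) - 1/59 = 450 - 1/59 = 26549/59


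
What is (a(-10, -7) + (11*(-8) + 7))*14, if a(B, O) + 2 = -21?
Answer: -1456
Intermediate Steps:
a(B, O) = -23 (a(B, O) = -2 - 21 = -23)
(a(-10, -7) + (11*(-8) + 7))*14 = (-23 + (11*(-8) + 7))*14 = (-23 + (-88 + 7))*14 = (-23 - 81)*14 = -104*14 = -1456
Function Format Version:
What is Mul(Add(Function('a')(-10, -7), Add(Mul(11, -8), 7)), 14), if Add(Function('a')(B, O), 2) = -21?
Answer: -1456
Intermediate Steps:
Function('a')(B, O) = -23 (Function('a')(B, O) = Add(-2, -21) = -23)
Mul(Add(Function('a')(-10, -7), Add(Mul(11, -8), 7)), 14) = Mul(Add(-23, Add(Mul(11, -8), 7)), 14) = Mul(Add(-23, Add(-88, 7)), 14) = Mul(Add(-23, -81), 14) = Mul(-104, 14) = -1456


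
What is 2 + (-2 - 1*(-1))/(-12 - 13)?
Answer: 51/25 ≈ 2.0400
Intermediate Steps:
2 + (-2 - 1*(-1))/(-12 - 13) = 2 + (-2 + 1)/(-25) = 2 - 1*(-1/25) = 2 + 1/25 = 51/25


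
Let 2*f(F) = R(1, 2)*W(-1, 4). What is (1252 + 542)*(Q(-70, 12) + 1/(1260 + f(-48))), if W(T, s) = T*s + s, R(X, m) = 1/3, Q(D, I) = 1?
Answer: 377039/210 ≈ 1795.4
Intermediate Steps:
R(X, m) = ⅓
W(T, s) = s + T*s
f(F) = 0 (f(F) = ((4*(1 - 1))/3)/2 = ((4*0)/3)/2 = ((⅓)*0)/2 = (½)*0 = 0)
(1252 + 542)*(Q(-70, 12) + 1/(1260 + f(-48))) = (1252 + 542)*(1 + 1/(1260 + 0)) = 1794*(1 + 1/1260) = 1794*(1261/1260) = 377039/210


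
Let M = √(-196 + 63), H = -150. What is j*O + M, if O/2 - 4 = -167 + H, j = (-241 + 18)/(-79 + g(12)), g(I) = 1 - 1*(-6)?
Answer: -69799/36 + I*√133 ≈ -1938.9 + 11.533*I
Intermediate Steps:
g(I) = 7 (g(I) = 1 + 6 = 7)
j = 223/72 (j = (-241 + 18)/(-79 + 7) = -223/(-72) = -223*(-1/72) = 223/72 ≈ 3.0972)
M = I*√133 (M = √(-133) = I*√133 ≈ 11.533*I)
O = -626 (O = 8 + 2*(-167 - 150) = 8 + 2*(-317) = 8 - 634 = -626)
j*O + M = (223/72)*(-626) + I*√133 = -69799/36 + I*√133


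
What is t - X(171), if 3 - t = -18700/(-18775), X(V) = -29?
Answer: 23284/751 ≈ 31.004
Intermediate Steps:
t = 1505/751 (t = 3 - (-18700)/(-18775) = 3 - (-18700)*(-1)/18775 = 3 - 1*748/751 = 3 - 748/751 = 1505/751 ≈ 2.0040)
t - X(171) = 1505/751 - 1*(-29) = 1505/751 + 29 = 23284/751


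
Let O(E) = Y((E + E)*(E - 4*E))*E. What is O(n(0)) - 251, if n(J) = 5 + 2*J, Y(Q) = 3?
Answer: -236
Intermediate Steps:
O(E) = 3*E
O(n(0)) - 251 = 3*(5 + 2*0) - 251 = 3*(5 + 0) - 251 = 3*5 - 251 = 15 - 251 = -236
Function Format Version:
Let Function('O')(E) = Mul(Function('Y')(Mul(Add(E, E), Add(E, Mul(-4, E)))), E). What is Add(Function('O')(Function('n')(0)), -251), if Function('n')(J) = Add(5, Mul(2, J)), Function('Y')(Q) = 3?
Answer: -236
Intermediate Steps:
Function('O')(E) = Mul(3, E)
Add(Function('O')(Function('n')(0)), -251) = Add(Mul(3, Add(5, Mul(2, 0))), -251) = Add(Mul(3, Add(5, 0)), -251) = Add(Mul(3, 5), -251) = Add(15, -251) = -236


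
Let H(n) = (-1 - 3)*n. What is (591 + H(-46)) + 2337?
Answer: 3112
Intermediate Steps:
H(n) = -4*n
(591 + H(-46)) + 2337 = (591 - 4*(-46)) + 2337 = (591 + 184) + 2337 = 775 + 2337 = 3112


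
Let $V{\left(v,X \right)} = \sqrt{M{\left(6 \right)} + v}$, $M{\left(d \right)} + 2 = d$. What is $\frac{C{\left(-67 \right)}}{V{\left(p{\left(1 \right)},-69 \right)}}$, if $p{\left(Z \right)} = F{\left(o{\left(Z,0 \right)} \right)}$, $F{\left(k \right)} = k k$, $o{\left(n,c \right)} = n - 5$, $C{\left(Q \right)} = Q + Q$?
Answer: $- \frac{67 \sqrt{5}}{5} \approx -29.963$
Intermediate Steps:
$M{\left(d \right)} = -2 + d$
$C{\left(Q \right)} = 2 Q$
$o{\left(n,c \right)} = -5 + n$
$F{\left(k \right)} = k^{2}$
$p{\left(Z \right)} = \left(-5 + Z\right)^{2}$
$V{\left(v,X \right)} = \sqrt{4 + v}$ ($V{\left(v,X \right)} = \sqrt{\left(-2 + 6\right) + v} = \sqrt{4 + v}$)
$\frac{C{\left(-67 \right)}}{V{\left(p{\left(1 \right)},-69 \right)}} = \frac{2 \left(-67\right)}{\sqrt{4 + \left(-5 + 1\right)^{2}}} = - \frac{134}{\sqrt{4 + \left(-4\right)^{2}}} = - \frac{134}{\sqrt{4 + 16}} = - \frac{134}{\sqrt{20}} = - \frac{134}{2 \sqrt{5}} = - 134 \frac{\sqrt{5}}{10} = - \frac{67 \sqrt{5}}{5}$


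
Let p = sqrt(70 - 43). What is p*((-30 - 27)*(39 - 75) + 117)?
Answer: 6507*sqrt(3) ≈ 11270.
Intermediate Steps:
p = 3*sqrt(3) (p = sqrt(27) = 3*sqrt(3) ≈ 5.1962)
p*((-30 - 27)*(39 - 75) + 117) = (3*sqrt(3))*((-30 - 27)*(39 - 75) + 117) = (3*sqrt(3))*(-57*(-36) + 117) = (3*sqrt(3))*(2052 + 117) = (3*sqrt(3))*2169 = 6507*sqrt(3)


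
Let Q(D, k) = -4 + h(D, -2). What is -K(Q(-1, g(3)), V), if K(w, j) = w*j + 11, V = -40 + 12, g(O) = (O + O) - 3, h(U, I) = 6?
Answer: 45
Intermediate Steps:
g(O) = -3 + 2*O (g(O) = 2*O - 3 = -3 + 2*O)
Q(D, k) = 2 (Q(D, k) = -4 + 6 = 2)
V = -28
K(w, j) = 11 + j*w (K(w, j) = j*w + 11 = 11 + j*w)
-K(Q(-1, g(3)), V) = -(11 - 28*2) = -(11 - 56) = -1*(-45) = 45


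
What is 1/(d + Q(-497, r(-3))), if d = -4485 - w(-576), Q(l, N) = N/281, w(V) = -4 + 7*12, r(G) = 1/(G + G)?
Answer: -1686/7696591 ≈ -0.00021906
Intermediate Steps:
r(G) = 1/(2*G)
w(V) = 80 (w(V) = -4 + 84 = 80)
Q(l, N) = N/281 (Q(l, N) = N*(1/281) = N/281)
d = -4565 (d = -4485 - 1*80 = -4485 - 80 = -4565)
1/(d + Q(-497, r(-3))) = 1/(-4565 + ((1/2)/(-3))/281) = 1/(-4565 + ((1/2)*(-1/3))/281) = 1/(-4565 + (1/281)*(-1/6)) = 1/(-4565 - 1/1686) = 1/(-7696591/1686) = -1686/7696591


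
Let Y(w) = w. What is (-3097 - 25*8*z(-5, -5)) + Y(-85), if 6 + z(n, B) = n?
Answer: -982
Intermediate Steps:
z(n, B) = -6 + n
(-3097 - 25*8*z(-5, -5)) + Y(-85) = (-3097 - 25*8*(-6 - 5)) - 85 = (-3097 - 200*(-11)) - 85 = (-3097 - 1*(-2200)) - 85 = (-3097 + 2200) - 85 = -897 - 85 = -982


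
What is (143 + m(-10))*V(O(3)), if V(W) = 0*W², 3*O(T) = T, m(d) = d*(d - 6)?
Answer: 0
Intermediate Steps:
m(d) = d*(-6 + d)
O(T) = T/3
V(W) = 0
(143 + m(-10))*V(O(3)) = (143 - 10*(-6 - 10))*0 = (143 - 10*(-16))*0 = (143 + 160)*0 = 303*0 = 0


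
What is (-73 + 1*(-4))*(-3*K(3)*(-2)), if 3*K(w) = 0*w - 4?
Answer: 616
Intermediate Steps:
K(w) = -4/3 (K(w) = (0*w - 4)/3 = (0 - 4)/3 = (⅓)*(-4) = -4/3)
(-73 + 1*(-4))*(-3*K(3)*(-2)) = (-73 + 1*(-4))*(-3*(-4/3)*(-2)) = (-73 - 4)*(4*(-2)) = -77*(-8) = 616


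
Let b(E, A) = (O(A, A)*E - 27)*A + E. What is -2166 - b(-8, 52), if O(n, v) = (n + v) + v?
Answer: 64142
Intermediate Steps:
O(n, v) = n + 2*v
b(E, A) = E + A*(-27 + 3*A*E) (b(E, A) = ((A + 2*A)*E - 27)*A + E = ((3*A)*E - 27)*A + E = (3*A*E - 27)*A + E = (-27 + 3*A*E)*A + E = A*(-27 + 3*A*E) + E = E + A*(-27 + 3*A*E))
-2166 - b(-8, 52) = -2166 - (-8 - 27*52 + 3*(-8)*52²) = -2166 - (-8 - 1404 + 3*(-8)*2704) = -2166 - (-8 - 1404 - 64896) = -2166 - 1*(-66308) = -2166 + 66308 = 64142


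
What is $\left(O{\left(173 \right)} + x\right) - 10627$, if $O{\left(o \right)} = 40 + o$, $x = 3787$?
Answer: $-6627$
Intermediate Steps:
$\left(O{\left(173 \right)} + x\right) - 10627 = \left(\left(40 + 173\right) + 3787\right) - 10627 = \left(213 + 3787\right) - 10627 = 4000 - 10627 = -6627$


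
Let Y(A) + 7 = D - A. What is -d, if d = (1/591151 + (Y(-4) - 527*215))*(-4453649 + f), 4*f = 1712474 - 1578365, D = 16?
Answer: -107646325638508847/214964 ≈ -5.0076e+11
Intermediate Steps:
Y(A) = 9 - A (Y(A) = -7 + (16 - A) = 9 - A)
f = 134109/4 (f = (1712474 - 1578365)/4 = (1/4)*134109 = 134109/4 ≈ 33527.)
d = 107646325638508847/214964 (d = (1/591151 + ((9 - 1*(-4)) - 527*215))*(-4453649 + 134109/4) = (1/591151 + ((9 + 4) - 113305))*(-17680487/4) = (1/591151 + (13 - 113305))*(-17680487/4) = (1/591151 - 113292)*(-17680487/4) = -66972679091/591151*(-17680487/4) = 107646325638508847/214964 ≈ 5.0076e+11)
-d = -1*107646325638508847/214964 = -107646325638508847/214964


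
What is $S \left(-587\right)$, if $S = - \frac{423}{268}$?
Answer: $\frac{248301}{268} \approx 926.5$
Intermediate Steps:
$S = - \frac{423}{268}$ ($S = \left(-423\right) \frac{1}{268} = - \frac{423}{268} \approx -1.5784$)
$S \left(-587\right) = \left(- \frac{423}{268}\right) \left(-587\right) = \frac{248301}{268}$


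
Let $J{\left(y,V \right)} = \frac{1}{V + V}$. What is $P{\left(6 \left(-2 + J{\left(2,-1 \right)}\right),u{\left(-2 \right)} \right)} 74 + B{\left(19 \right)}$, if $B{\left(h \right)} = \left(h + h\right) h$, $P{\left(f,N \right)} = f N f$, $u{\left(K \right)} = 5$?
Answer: $83972$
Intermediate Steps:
$J{\left(y,V \right)} = \frac{1}{2 V}$
$P{\left(f,N \right)} = N f^{2}$ ($P{\left(f,N \right)} = N f f = N f^{2}$)
$B{\left(h \right)} = 2 h^{2}$ ($B{\left(h \right)} = 2 h h = 2 h^{2}$)
$P{\left(6 \left(-2 + J{\left(2,-1 \right)}\right),u{\left(-2 \right)} \right)} 74 + B{\left(19 \right)} = 5 \left(6 \left(-2 + \frac{1}{2 \left(-1\right)}\right)\right)^{2} \cdot 74 + 2 \cdot 19^{2} = 5 \left(6 \left(-2 + \frac{1}{2} \left(-1\right)\right)\right)^{2} \cdot 74 + 2 \cdot 361 = 5 \left(6 \left(-2 - \frac{1}{2}\right)\right)^{2} \cdot 74 + 722 = 5 \left(6 \left(- \frac{5}{2}\right)\right)^{2} \cdot 74 + 722 = 5 \left(-15\right)^{2} \cdot 74 + 722 = 5 \cdot 225 \cdot 74 + 722 = 1125 \cdot 74 + 722 = 83250 + 722 = 83972$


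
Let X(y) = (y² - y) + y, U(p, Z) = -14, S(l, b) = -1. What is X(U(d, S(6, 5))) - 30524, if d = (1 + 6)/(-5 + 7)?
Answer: -30328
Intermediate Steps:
d = 7/2 ≈ 3.5000
X(y) = y²
X(U(d, S(6, 5))) - 30524 = (-14)² - 30524 = 196 - 30524 = -30328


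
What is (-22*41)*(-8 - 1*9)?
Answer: 15334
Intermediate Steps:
(-22*41)*(-8 - 1*9) = -902*(-8 - 9) = -902*(-17) = 15334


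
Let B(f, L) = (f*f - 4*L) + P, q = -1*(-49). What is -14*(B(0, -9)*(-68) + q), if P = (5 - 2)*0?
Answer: 33586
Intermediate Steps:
P = 0 (P = 3*0 = 0)
q = 49
B(f, L) = f**2 - 4*L (B(f, L) = (f*f - 4*L) + 0 = (f**2 - 4*L) + 0 = f**2 - 4*L)
-14*(B(0, -9)*(-68) + q) = -14*((0**2 - 4*(-9))*(-68) + 49) = -14*((0 + 36)*(-68) + 49) = -14*(36*(-68) + 49) = -14*(-2448 + 49) = -14*(-2399) = 33586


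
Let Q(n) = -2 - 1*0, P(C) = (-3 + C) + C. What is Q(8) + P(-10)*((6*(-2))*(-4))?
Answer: -1106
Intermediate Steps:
P(C) = -3 + 2*C
Q(n) = -2 (Q(n) = -2 + 0 = -2)
Q(8) + P(-10)*((6*(-2))*(-4)) = -2 + (-3 + 2*(-10))*((6*(-2))*(-4)) = -2 + (-3 - 20)*(-12*(-4)) = -2 - 23*48 = -2 - 1104 = -1106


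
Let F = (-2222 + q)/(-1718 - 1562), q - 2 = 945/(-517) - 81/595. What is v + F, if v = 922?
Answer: 232740121963/252244300 ≈ 922.68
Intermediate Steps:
q = 11078/307615 (q = 2 + (945/(-517) - 81/595) = 2 + (945*(-1/517) - 81*1/595) = 2 + (-945/517 - 81/595) = 2 - 604152/307615 = 11078/307615 ≈ 0.036013)
F = 170877363/252244300 (F = (-2222 + 11078/307615)/(-1718 - 1562) = -683509452/307615/(-3280) = -683509452/307615*(-1/3280) = 170877363/252244300 ≈ 0.67743)
v + F = 922 + 170877363/252244300 = 232740121963/252244300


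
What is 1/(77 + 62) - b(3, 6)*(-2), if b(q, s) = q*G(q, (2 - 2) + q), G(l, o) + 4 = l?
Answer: -833/139 ≈ -5.9928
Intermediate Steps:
G(l, o) = -4 + l
b(q, s) = q*(-4 + q)
1/(77 + 62) - b(3, 6)*(-2) = 1/(77 + 62) - 3*(-4 + 3)*(-2) = 1/139 - 3*(-1)*(-2) = 1/139 - (-3)*(-2) = 1/139 - 1*6 = 1/139 - 6 = -833/139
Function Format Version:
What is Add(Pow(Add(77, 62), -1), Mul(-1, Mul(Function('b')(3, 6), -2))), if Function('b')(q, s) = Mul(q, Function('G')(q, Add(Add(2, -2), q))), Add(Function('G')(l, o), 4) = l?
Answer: Rational(-833, 139) ≈ -5.9928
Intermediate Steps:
Function('G')(l, o) = Add(-4, l)
Function('b')(q, s) = Mul(q, Add(-4, q))
Add(Pow(Add(77, 62), -1), Mul(-1, Mul(Function('b')(3, 6), -2))) = Add(Pow(Add(77, 62), -1), Mul(-1, Mul(Mul(3, Add(-4, 3)), -2))) = Add(Pow(139, -1), Mul(-1, Mul(Mul(3, -1), -2))) = Add(Rational(1, 139), Mul(-1, Mul(-3, -2))) = Add(Rational(1, 139), Mul(-1, 6)) = Add(Rational(1, 139), -6) = Rational(-833, 139)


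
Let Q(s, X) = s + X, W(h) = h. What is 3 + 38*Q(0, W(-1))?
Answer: -35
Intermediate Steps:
Q(s, X) = X + s
3 + 38*Q(0, W(-1)) = 3 + 38*(-1 + 0) = 3 + 38*(-1) = 3 - 38 = -35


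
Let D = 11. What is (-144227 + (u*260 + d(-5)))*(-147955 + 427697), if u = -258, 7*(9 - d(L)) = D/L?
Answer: -2068809301898/35 ≈ -5.9109e+10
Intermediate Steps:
d(L) = 9 - 11/(7*L)
(-144227 + (u*260 + d(-5)))*(-147955 + 427697) = (-144227 + (-258*260 + (9 - 11/7/(-5))))*(-147955 + 427697) = (-144227 + (-67080 + (9 - 11/7*(-⅕))))*279742 = (-144227 + (-67080 + (9 + 11/35)))*279742 = (-144227 + (-67080 + 326/35))*279742 = (-144227 - 2347474/35)*279742 = -7395419/35*279742 = -2068809301898/35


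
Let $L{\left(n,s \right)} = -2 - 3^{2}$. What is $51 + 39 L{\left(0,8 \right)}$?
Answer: $-378$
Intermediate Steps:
$L{\left(n,s \right)} = -11$ ($L{\left(n,s \right)} = -2 - 9 = -11$)
$51 + 39 L{\left(0,8 \right)} = 51 + 39 \left(-11\right) = 51 - 429 = -378$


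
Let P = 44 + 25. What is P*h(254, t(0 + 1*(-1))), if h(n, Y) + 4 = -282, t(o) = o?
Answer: -19734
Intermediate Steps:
h(n, Y) = -286 (h(n, Y) = -4 - 282 = -286)
P = 69
P*h(254, t(0 + 1*(-1))) = 69*(-286) = -19734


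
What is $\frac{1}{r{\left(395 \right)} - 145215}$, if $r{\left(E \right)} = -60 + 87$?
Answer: $- \frac{1}{145188} \approx -6.8876 \cdot 10^{-6}$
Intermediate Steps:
$r{\left(E \right)} = 27$
$\frac{1}{r{\left(395 \right)} - 145215} = \frac{1}{27 - 145215} = \frac{1}{-145188} = - \frac{1}{145188}$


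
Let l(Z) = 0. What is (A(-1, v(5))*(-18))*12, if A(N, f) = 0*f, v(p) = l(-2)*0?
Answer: 0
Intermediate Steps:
v(p) = 0 (v(p) = 0*0 = 0)
A(N, f) = 0
(A(-1, v(5))*(-18))*12 = (0*(-18))*12 = 0*12 = 0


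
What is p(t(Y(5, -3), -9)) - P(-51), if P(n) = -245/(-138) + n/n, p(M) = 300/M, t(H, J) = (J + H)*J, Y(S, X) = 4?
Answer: 179/46 ≈ 3.8913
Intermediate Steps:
t(H, J) = J*(H + J) (t(H, J) = (H + J)*J = J*(H + J))
P(n) = 383/138 (P(n) = -245*(-1/138) + 1 = 245/138 + 1 = 383/138)
p(t(Y(5, -3), -9)) - P(-51) = 300/((-9*(4 - 9))) - 1*383/138 = 300/((-9*(-5))) - 383/138 = 300/45 - 383/138 = 300*(1/45) - 383/138 = 20/3 - 383/138 = 179/46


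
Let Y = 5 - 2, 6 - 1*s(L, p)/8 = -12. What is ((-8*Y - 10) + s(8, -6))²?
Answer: 12100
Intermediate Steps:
s(L, p) = 144 (s(L, p) = 48 - 8*(-12) = 48 + 96 = 144)
Y = 3
((-8*Y - 10) + s(8, -6))² = ((-8*3 - 10) + 144)² = ((-24 - 10) + 144)² = (-34 + 144)² = 110² = 12100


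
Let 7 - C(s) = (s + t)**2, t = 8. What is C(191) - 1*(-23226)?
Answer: -16368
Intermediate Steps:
C(s) = 7 - (8 + s)**2 (C(s) = 7 - (s + 8)**2 = 7 - (8 + s)**2)
C(191) - 1*(-23226) = (7 - (8 + 191)**2) - 1*(-23226) = (7 - 1*199**2) + 23226 = (7 - 1*39601) + 23226 = (7 - 39601) + 23226 = -39594 + 23226 = -16368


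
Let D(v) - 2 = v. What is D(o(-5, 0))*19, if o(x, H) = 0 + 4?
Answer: 114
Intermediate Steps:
o(x, H) = 4
D(v) = 2 + v
D(o(-5, 0))*19 = (2 + 4)*19 = 6*19 = 114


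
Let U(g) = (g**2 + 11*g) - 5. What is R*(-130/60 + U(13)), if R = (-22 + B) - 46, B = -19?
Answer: -53041/2 ≈ -26521.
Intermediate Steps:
R = -87 (R = (-22 - 19) - 46 = -41 - 46 = -87)
U(g) = -5 + g**2 + 11*g
R*(-130/60 + U(13)) = -87*(-130/60 + (-5 + 13**2 + 11*13)) = -87*(-130*1/60 + (-5 + 169 + 143)) = -87*(-13/6 + 307) = -87*1829/6 = -53041/2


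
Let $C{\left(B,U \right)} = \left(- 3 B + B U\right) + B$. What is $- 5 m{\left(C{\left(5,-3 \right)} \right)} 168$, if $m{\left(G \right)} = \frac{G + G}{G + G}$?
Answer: $-840$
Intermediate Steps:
$C{\left(B,U \right)} = - 2 B + B U$
$m{\left(G \right)} = 1$ ($m{\left(G \right)} = \frac{2 G}{2 G} = 2 G \frac{1}{2 G} = 1$)
$- 5 m{\left(C{\left(5,-3 \right)} \right)} 168 = \left(-5\right) 1 \cdot 168 = \left(-5\right) 168 = -840$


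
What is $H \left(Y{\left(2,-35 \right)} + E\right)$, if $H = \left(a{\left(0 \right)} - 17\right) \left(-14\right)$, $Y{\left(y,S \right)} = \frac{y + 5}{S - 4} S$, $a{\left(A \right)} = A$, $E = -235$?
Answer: $- \frac{2122960}{39} \approx -54435.0$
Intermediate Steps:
$Y{\left(y,S \right)} = \frac{S \left(5 + y\right)}{-4 + S}$ ($Y{\left(y,S \right)} = \frac{5 + y}{-4 + S} S = \frac{S \left(5 + y\right)}{-4 + S}$)
$H = 238$ ($H = \left(0 - 17\right) \left(-14\right) = \left(-17\right) \left(-14\right) = 238$)
$H \left(Y{\left(2,-35 \right)} + E\right) = 238 \left(- \frac{35 \left(5 + 2\right)}{-4 - 35} - 235\right) = 238 \left(\left(-35\right) \frac{1}{-39} \cdot 7 - 235\right) = 238 \left(\left(-35\right) \left(- \frac{1}{39}\right) 7 - 235\right) = 238 \left(\frac{245}{39} - 235\right) = 238 \left(- \frac{8920}{39}\right) = - \frac{2122960}{39}$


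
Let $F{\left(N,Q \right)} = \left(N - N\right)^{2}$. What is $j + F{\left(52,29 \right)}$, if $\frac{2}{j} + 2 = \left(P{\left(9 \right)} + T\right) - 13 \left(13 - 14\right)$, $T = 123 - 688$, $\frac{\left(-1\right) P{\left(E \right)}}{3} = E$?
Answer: $- \frac{2}{581} \approx -0.0034423$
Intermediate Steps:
$P{\left(E \right)} = - 3 E$
$T = -565$ ($T = 123 - 688 = -565$)
$F{\left(N,Q \right)} = 0$ ($F{\left(N,Q \right)} = 0^{2} = 0$)
$j = - \frac{2}{581}$ ($j = \frac{2}{-2 - \left(592 + 13 \left(13 - 14\right)\right)} = \frac{2}{-2 - 579} = \frac{2}{-581} = 2 \left(- \frac{1}{581}\right) = - \frac{2}{581} \approx -0.0034423$)
$j + F{\left(52,29 \right)} = - \frac{2}{581} + 0 = - \frac{2}{581}$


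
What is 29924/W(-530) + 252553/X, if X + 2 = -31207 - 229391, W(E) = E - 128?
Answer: -3982187137/85737400 ≈ -46.446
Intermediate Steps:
W(E) = -128 + E
X = -260600 (X = -2 + (-31207 - 229391) = -2 - 260598 = -260600)
29924/W(-530) + 252553/X = 29924/(-128 - 530) + 252553/(-260600) = 29924/(-658) + 252553*(-1/260600) = 29924*(-1/658) - 252553/260600 = -14962/329 - 252553/260600 = -3982187137/85737400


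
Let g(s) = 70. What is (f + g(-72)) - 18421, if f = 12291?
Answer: -6060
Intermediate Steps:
(f + g(-72)) - 18421 = (12291 + 70) - 18421 = 12361 - 18421 = -6060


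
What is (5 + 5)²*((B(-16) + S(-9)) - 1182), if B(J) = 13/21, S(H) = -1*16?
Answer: -2514500/21 ≈ -1.1974e+5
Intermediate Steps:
S(H) = -16
B(J) = 13/21 (B(J) = 13*(1/21) = 13/21)
(5 + 5)²*((B(-16) + S(-9)) - 1182) = (5 + 5)²*((13/21 - 16) - 1182) = 10²*(-323/21 - 1182) = 100*(-25145/21) = -2514500/21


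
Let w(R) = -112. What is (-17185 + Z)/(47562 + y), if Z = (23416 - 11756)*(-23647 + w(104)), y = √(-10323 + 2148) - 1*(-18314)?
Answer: -18250756406500/4339655551 + 1385235625*I*√327/4339655551 ≈ -4205.6 + 5.7722*I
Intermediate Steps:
y = 18314 + 5*I*√327 (y = √(-8175) + 18314 = 5*I*√327 + 18314 = 18314 + 5*I*√327 ≈ 18314.0 + 90.416*I)
Z = -277029940 (Z = (23416 - 11756)*(-23647 - 112) = 11660*(-23759) = -277029940)
(-17185 + Z)/(47562 + y) = (-17185 - 277029940)/(47562 + (18314 + 5*I*√327)) = -277047125/(65876 + 5*I*√327)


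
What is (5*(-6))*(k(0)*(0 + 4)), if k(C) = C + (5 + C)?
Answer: -600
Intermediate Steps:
k(C) = 5 + 2*C
(5*(-6))*(k(0)*(0 + 4)) = (5*(-6))*((5 + 2*0)*(0 + 4)) = -30*(5 + 0)*4 = -150*4 = -30*20 = -600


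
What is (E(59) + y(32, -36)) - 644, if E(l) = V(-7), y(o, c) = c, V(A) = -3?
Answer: -683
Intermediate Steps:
E(l) = -3
(E(59) + y(32, -36)) - 644 = (-3 - 36) - 644 = -39 - 644 = -683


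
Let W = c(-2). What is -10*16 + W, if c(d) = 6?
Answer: -154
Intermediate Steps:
W = 6
-10*16 + W = -10*16 + 6 = -160 + 6 = -154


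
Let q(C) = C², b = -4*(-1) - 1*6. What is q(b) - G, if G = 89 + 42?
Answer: -127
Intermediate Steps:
G = 131
b = -2 (b = 4 - 6 = -2)
q(b) - G = (-2)² - 1*131 = 4 - 131 = -127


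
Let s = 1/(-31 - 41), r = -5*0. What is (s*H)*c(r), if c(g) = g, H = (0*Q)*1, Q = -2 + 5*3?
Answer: 0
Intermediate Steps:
r = 0
Q = 13 (Q = -2 + 15 = 13)
s = -1/72 (s = 1/(-72) = -1/72 ≈ -0.013889)
H = 0 (H = (0*13)*1 = 0*1 = 0)
(s*H)*c(r) = -1/72*0*0 = 0*0 = 0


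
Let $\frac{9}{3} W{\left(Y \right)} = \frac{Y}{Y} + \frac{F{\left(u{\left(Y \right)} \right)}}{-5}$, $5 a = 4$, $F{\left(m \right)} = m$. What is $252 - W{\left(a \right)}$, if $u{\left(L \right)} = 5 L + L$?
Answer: $\frac{18899}{75} \approx 251.99$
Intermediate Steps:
$u{\left(L \right)} = 6 L$
$a = \frac{4}{5}$ ($a = \frac{1}{5} \cdot 4 = \frac{4}{5} \approx 0.8$)
$W{\left(Y \right)} = \frac{1}{3} - \frac{2 Y}{5}$ ($W{\left(Y \right)} = \frac{\frac{Y}{Y} + \frac{6 Y}{-5}}{3} = \frac{1 + 6 Y \left(- \frac{1}{5}\right)}{3} = \frac{1 - \frac{6 Y}{5}}{3} = \frac{1}{3} - \frac{2 Y}{5}$)
$252 - W{\left(a \right)} = 252 - \left(\frac{1}{3} - \frac{8}{25}\right) = 252 - \frac{1}{75} = \frac{18899}{75}$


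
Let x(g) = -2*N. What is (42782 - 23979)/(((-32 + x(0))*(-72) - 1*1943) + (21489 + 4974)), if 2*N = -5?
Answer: 18803/26464 ≈ 0.71051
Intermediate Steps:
N = -5/2 (N = (1/2)*(-5) = -5/2 ≈ -2.5000)
x(g) = 5 (x(g) = -2*(-5/2) = 5)
(42782 - 23979)/(((-32 + x(0))*(-72) - 1*1943) + (21489 + 4974)) = (42782 - 23979)/(((-32 + 5)*(-72) - 1*1943) + (21489 + 4974)) = 18803/((-27*(-72) - 1943) + 26463) = 18803/((1944 - 1943) + 26463) = 18803/(1 + 26463) = 18803/26464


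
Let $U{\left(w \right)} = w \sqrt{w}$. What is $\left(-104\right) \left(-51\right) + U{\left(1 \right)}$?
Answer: $5305$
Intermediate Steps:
$U{\left(w \right)} = w^{\frac{3}{2}}$
$\left(-104\right) \left(-51\right) + U{\left(1 \right)} = \left(-104\right) \left(-51\right) + 1^{\frac{3}{2}} = 5304 + 1 = 5305$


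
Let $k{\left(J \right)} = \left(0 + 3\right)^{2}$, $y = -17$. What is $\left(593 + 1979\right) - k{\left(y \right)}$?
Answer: $2563$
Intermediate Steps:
$k{\left(J \right)} = 9$ ($k{\left(J \right)} = 3^{2} = 9$)
$\left(593 + 1979\right) - k{\left(y \right)} = \left(593 + 1979\right) - 9 = 2572 - 9 = 2563$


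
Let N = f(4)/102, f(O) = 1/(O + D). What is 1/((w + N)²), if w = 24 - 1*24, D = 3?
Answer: 509796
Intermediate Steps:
f(O) = 1/(3 + O) (f(O) = 1/(O + 3) = 1/(3 + O))
w = 0 (w = 24 - 24 = 0)
N = 1/714 (N = 1/((3 + 4)*102) = (1/102)/7 = (⅐)*(1/102) = 1/714 ≈ 0.0014006)
1/((w + N)²) = 1/((0 + 1/714)²) = 1/((1/714)²) = 1/(1/509796) = 509796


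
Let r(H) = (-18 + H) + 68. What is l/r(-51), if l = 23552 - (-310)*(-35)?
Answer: -12702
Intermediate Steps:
r(H) = 50 + H
l = 12702 (l = 23552 - 1*10850 = 23552 - 10850 = 12702)
l/r(-51) = 12702/(50 - 51) = 12702/(-1) = 12702*(-1) = -12702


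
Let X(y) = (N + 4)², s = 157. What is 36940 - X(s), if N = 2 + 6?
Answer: 36796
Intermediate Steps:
N = 8
X(y) = 144 (X(y) = (8 + 4)² = 12² = 144)
36940 - X(s) = 36940 - 1*144 = 36940 - 144 = 36796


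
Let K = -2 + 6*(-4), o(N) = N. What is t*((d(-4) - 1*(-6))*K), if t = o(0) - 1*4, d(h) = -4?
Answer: 208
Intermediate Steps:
K = -26 (K = -2 - 24 = -26)
t = -4 (t = 0 - 1*4 = 0 - 4 = -4)
t*((d(-4) - 1*(-6))*K) = -4*(-4 - 1*(-6))*(-26) = -4*(-4 + 6)*(-26) = -8*(-26) = -4*(-52) = 208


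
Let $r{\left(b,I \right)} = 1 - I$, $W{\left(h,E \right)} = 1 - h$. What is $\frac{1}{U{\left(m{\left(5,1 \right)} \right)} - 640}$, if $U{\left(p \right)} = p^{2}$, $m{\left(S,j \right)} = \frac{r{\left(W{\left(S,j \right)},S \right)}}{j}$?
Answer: $- \frac{1}{624} \approx -0.0016026$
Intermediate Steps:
$m{\left(S,j \right)} = \frac{1 - S}{j}$
$\frac{1}{U{\left(m{\left(5,1 \right)} \right)} - 640} = \frac{1}{\left(\frac{1 - 5}{1}\right)^{2} - 640} = \frac{1}{\left(1 \left(1 - 5\right)\right)^{2} - 640} = \frac{1}{\left(1 \left(-4\right)\right)^{2} - 640} = \frac{1}{\left(-4\right)^{2} - 640} = \frac{1}{16 - 640} = \frac{1}{-624} = - \frac{1}{624}$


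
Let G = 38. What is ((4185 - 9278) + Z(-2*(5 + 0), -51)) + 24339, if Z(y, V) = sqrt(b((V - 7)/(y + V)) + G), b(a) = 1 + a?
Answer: 19246 + sqrt(148657)/61 ≈ 19252.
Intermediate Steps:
Z(y, V) = sqrt(39 + (-7 + V)/(V + y)) (Z(y, V) = sqrt((1 + (V - 7)/(y + V)) + 38) = sqrt((1 + (-7 + V)/(V + y)) + 38) = sqrt(39 + (-7 + V)/(V + y)))
((4185 - 9278) + Z(-2*(5 + 0), -51)) + 24339 = ((4185 - 9278) + sqrt((-7 + 39*(-2*(5 + 0)) + 40*(-51))/(-51 - 2*(5 + 0)))) + 24339 = (-5093 + sqrt((-7 + 39*(-2*5) - 2040)/(-51 - 2*5))) + 24339 = (-5093 + sqrt((-7 + 39*(-10) - 2040)/(-51 - 10))) + 24339 = (-5093 + sqrt((-7 - 390 - 2040)/(-61))) + 24339 = (-5093 + sqrt(-1/61*(-2437))) + 24339 = (-5093 + sqrt(2437/61)) + 24339 = (-5093 + sqrt(148657)/61) + 24339 = 19246 + sqrt(148657)/61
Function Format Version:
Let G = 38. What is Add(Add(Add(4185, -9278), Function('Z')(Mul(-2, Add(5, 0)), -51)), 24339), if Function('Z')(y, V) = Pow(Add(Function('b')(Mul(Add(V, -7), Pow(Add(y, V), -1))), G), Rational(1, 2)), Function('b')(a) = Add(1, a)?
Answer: Add(19246, Mul(Rational(1, 61), Pow(148657, Rational(1, 2)))) ≈ 19252.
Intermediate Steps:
Function('Z')(y, V) = Pow(Add(39, Mul(Pow(Add(V, y), -1), Add(-7, V))), Rational(1, 2)) (Function('Z')(y, V) = Pow(Add(Add(1, Mul(Add(V, -7), Pow(Add(y, V), -1))), 38), Rational(1, 2)) = Pow(Add(Add(1, Mul(Add(-7, V), Pow(Add(V, y), -1))), 38), Rational(1, 2)) = Pow(Add(Add(1, Mul(Pow(Add(V, y), -1), Add(-7, V))), 38), Rational(1, 2)) = Pow(Add(39, Mul(Pow(Add(V, y), -1), Add(-7, V))), Rational(1, 2)))
Add(Add(Add(4185, -9278), Function('Z')(Mul(-2, Add(5, 0)), -51)), 24339) = Add(Add(Add(4185, -9278), Pow(Mul(Pow(Add(-51, Mul(-2, Add(5, 0))), -1), Add(-7, Mul(39, Mul(-2, Add(5, 0))), Mul(40, -51))), Rational(1, 2))), 24339) = Add(Add(-5093, Pow(Mul(Pow(Add(-51, Mul(-2, 5)), -1), Add(-7, Mul(39, Mul(-2, 5)), -2040)), Rational(1, 2))), 24339) = Add(Add(-5093, Pow(Mul(Pow(Add(-51, -10), -1), Add(-7, Mul(39, -10), -2040)), Rational(1, 2))), 24339) = Add(Add(-5093, Pow(Mul(Pow(-61, -1), Add(-7, -390, -2040)), Rational(1, 2))), 24339) = Add(Add(-5093, Pow(Mul(Rational(-1, 61), -2437), Rational(1, 2))), 24339) = Add(Add(-5093, Pow(Rational(2437, 61), Rational(1, 2))), 24339) = Add(Add(-5093, Mul(Rational(1, 61), Pow(148657, Rational(1, 2)))), 24339) = Add(19246, Mul(Rational(1, 61), Pow(148657, Rational(1, 2))))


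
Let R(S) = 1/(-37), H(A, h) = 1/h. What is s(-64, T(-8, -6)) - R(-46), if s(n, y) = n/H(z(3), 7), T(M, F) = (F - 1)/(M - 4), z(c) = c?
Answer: -16575/37 ≈ -447.97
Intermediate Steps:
T(M, F) = (-1 + F)/(-4 + M)
s(n, y) = 7*n (s(n, y) = n/(1/7) = n/(⅐) = n*7 = 7*n)
R(S) = -1/37
s(-64, T(-8, -6)) - R(-46) = 7*(-64) - 1*(-1/37) = -448 + 1/37 = -16575/37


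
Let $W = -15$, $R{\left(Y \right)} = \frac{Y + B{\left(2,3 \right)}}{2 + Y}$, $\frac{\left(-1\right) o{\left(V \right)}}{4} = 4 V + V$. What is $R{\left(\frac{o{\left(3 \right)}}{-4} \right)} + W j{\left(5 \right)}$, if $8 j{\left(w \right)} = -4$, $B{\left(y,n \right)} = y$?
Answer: $\frac{17}{2} \approx 8.5$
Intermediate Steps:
$j{\left(w \right)} = - \frac{1}{2}$ ($j{\left(w \right)} = \frac{1}{8} \left(-4\right) = - \frac{1}{2}$)
$o{\left(V \right)} = - 20 V$ ($o{\left(V \right)} = - 4 \left(4 V + V\right) = - 4 \cdot 5 V = - 20 V$)
$R{\left(Y \right)} = 1$ ($R{\left(Y \right)} = \frac{Y + 2}{2 + Y} = \frac{2 + Y}{2 + Y} = 1$)
$R{\left(\frac{o{\left(3 \right)}}{-4} \right)} + W j{\left(5 \right)} = 1 - - \frac{15}{2} = 1 + \frac{15}{2} = \frac{17}{2}$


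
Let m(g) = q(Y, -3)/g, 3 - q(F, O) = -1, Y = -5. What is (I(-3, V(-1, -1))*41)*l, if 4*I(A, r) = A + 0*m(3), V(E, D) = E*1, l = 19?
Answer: -2337/4 ≈ -584.25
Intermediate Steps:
q(F, O) = 4 (q(F, O) = 3 - 1*(-1) = 3 + 1 = 4)
m(g) = 4/g
V(E, D) = E
I(A, r) = A/4 (I(A, r) = (A + 0*(4/3))/4 = (A + 0)/4 = A/4)
(I(-3, V(-1, -1))*41)*l = (((¼)*(-3))*41)*19 = -¾*41*19 = -123/4*19 = -2337/4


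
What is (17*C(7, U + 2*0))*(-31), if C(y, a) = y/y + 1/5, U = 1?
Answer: -3162/5 ≈ -632.40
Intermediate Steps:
C(y, a) = 6/5 (C(y, a) = 1 + 1*(1/5) = 1 + 1/5 = 6/5)
(17*C(7, U + 2*0))*(-31) = (17*(6/5))*(-31) = (102/5)*(-31) = -3162/5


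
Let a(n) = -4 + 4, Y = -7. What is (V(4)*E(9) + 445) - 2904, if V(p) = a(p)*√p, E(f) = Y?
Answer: -2459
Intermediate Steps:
a(n) = 0
E(f) = -7
V(p) = 0 (V(p) = 0*√p = 0)
(V(4)*E(9) + 445) - 2904 = (0*(-7) + 445) - 2904 = (0 + 445) - 2904 = 445 - 2904 = -2459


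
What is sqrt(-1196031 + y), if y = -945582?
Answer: 3*I*sqrt(237957) ≈ 1463.4*I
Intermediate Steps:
sqrt(-1196031 + y) = sqrt(-1196031 - 945582) = sqrt(-2141613) = 3*I*sqrt(237957)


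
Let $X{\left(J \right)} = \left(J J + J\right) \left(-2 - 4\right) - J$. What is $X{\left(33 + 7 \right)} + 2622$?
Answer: $-7258$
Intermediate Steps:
$X{\left(J \right)} = - 7 J - 6 J^{2}$ ($X{\left(J \right)} = \left(J^{2} + J\right) \left(-6\right) - J = \left(J + J^{2}\right) \left(-6\right) - J = \left(- 6 J - 6 J^{2}\right) - J = - 7 J - 6 J^{2}$)
$X{\left(33 + 7 \right)} + 2622 = - \left(33 + 7\right) \left(7 + 6 \left(33 + 7\right)\right) + 2622 = \left(-1\right) 40 \left(7 + 6 \cdot 40\right) + 2622 = \left(-1\right) 40 \left(7 + 240\right) + 2622 = \left(-1\right) 40 \cdot 247 + 2622 = -9880 + 2622 = -7258$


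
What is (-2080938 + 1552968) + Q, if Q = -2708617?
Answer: -3236587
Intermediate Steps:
(-2080938 + 1552968) + Q = (-2080938 + 1552968) - 2708617 = -527970 - 2708617 = -3236587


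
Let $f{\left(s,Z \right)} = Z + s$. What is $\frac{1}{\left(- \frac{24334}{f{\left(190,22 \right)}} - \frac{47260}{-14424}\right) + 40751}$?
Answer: $\frac{95559}{3883469356} \approx 2.4607 \cdot 10^{-5}$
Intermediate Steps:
$\frac{1}{\left(- \frac{24334}{f{\left(190,22 \right)}} - \frac{47260}{-14424}\right) + 40751} = \frac{1}{\left(- \frac{24334}{22 + 190} - \frac{47260}{-14424}\right) + 40751} = \frac{1}{\left(- \frac{24334}{212} - - \frac{11815}{3606}\right) + 40751} = \frac{1}{\left(\left(-24334\right) \frac{1}{212} + \frac{11815}{3606}\right) + 40751} = \frac{1}{\left(- \frac{12167}{106} + \frac{11815}{3606}\right) + 40751} = \frac{1}{- \frac{10655453}{95559} + 40751} = \frac{1}{\frac{3883469356}{95559}} = \frac{95559}{3883469356}$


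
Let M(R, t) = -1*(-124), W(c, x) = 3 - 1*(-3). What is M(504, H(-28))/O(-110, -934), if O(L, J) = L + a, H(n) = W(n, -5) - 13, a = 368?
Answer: 62/129 ≈ 0.48062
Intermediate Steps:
W(c, x) = 6 (W(c, x) = 3 + 3 = 6)
H(n) = -7 (H(n) = 6 - 13 = -7)
M(R, t) = 124
O(L, J) = 368 + L (O(L, J) = L + 368 = 368 + L)
M(504, H(-28))/O(-110, -934) = 124/(368 - 110) = 124/258 = 124*(1/258) = 62/129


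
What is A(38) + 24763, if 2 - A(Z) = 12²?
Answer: 24621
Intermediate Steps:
A(Z) = -142 (A(Z) = 2 - 1*12² = 2 - 1*144 = 2 - 144 = -142)
A(38) + 24763 = -142 + 24763 = 24621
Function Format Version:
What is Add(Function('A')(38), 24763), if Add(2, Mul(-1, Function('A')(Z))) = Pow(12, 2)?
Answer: 24621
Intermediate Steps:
Function('A')(Z) = -142 (Function('A')(Z) = Add(2, Mul(-1, Pow(12, 2))) = Add(2, Mul(-1, 144)) = Add(2, -144) = -142)
Add(Function('A')(38), 24763) = Add(-142, 24763) = 24621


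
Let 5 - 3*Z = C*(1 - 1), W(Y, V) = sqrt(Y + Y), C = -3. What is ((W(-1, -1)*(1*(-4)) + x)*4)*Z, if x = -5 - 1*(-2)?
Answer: -20 - 80*I*sqrt(2)/3 ≈ -20.0 - 37.712*I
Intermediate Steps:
x = -3 (x = -5 + 2 = -3)
W(Y, V) = sqrt(2)*sqrt(Y) (W(Y, V) = sqrt(2*Y) = sqrt(2)*sqrt(Y))
Z = 5/3 (Z = 5/3 - (-1)*(1 - 1) = 5/3 - (-1)*0 = 5/3 - 1/3*0 = 5/3 + 0 = 5/3 ≈ 1.6667)
((W(-1, -1)*(1*(-4)) + x)*4)*Z = (((sqrt(2)*sqrt(-1))*(1*(-4)) - 3)*4)*(5/3) = (((sqrt(2)*I)*(-4) - 3)*4)*(5/3) = (((I*sqrt(2))*(-4) - 3)*4)*(5/3) = ((-4*I*sqrt(2) - 3)*4)*(5/3) = ((-3 - 4*I*sqrt(2))*4)*(5/3) = (-12 - 16*I*sqrt(2))*(5/3) = -20 - 80*I*sqrt(2)/3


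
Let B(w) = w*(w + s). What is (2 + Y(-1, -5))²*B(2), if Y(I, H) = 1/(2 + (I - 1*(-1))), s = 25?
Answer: 675/2 ≈ 337.50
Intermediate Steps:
B(w) = w*(25 + w) (B(w) = w*(w + 25) = w*(25 + w))
Y(I, H) = 1/(3 + I) (Y(I, H) = 1/(2 + (I + 1)) = 1/(2 + (1 + I)) = 1/(3 + I))
(2 + Y(-1, -5))²*B(2) = (2 + 1/(3 - 1))²*(2*(25 + 2)) = (2 + 1/2)²*(2*27) = (2 + ½)²*54 = (5/2)²*54 = (25/4)*54 = 675/2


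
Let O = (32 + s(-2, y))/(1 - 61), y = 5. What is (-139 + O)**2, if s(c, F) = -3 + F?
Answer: 17530969/900 ≈ 19479.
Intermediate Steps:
O = -17/30 (O = (32 + (-3 + 5))/(1 - 61) = (32 + 2)/(-60) = 34*(-1/60) = -17/30 ≈ -0.56667)
(-139 + O)**2 = (-139 - 17/30)**2 = (-4187/30)**2 = 17530969/900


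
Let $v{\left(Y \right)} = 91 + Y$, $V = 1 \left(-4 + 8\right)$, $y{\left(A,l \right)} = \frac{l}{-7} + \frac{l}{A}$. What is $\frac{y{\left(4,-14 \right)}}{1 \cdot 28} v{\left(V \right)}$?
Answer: $- \frac{285}{56} \approx -5.0893$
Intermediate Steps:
$y{\left(A,l \right)} = - \frac{l}{7} + \frac{l}{A}$ ($y{\left(A,l \right)} = l \left(- \frac{1}{7}\right) + \frac{l}{A} = - \frac{l}{7} + \frac{l}{A}$)
$V = 4$ ($V = 1 \cdot 4 = 4$)
$\frac{y{\left(4,-14 \right)}}{1 \cdot 28} v{\left(V \right)} = \frac{\left(- \frac{1}{7}\right) \left(-14\right) - \frac{14}{4}}{1 \cdot 28} \left(91 + 4\right) = \frac{2 - \frac{7}{2}}{28} \cdot 95 = \left(2 - \frac{7}{2}\right) \frac{1}{28} \cdot 95 = \left(- \frac{3}{2}\right) \frac{1}{28} \cdot 95 = \left(- \frac{3}{56}\right) 95 = - \frac{285}{56}$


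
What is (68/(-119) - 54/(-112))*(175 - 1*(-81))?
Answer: -160/7 ≈ -22.857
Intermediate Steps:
(68/(-119) - 54/(-112))*(175 - 1*(-81)) = (68*(-1/119) - 54*(-1/112))*(175 + 81) = (-4/7 + 27/56)*256 = -5/56*256 = -160/7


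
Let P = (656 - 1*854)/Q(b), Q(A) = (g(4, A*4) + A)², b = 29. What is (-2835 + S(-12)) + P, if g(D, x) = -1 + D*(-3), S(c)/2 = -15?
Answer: -366819/128 ≈ -2865.8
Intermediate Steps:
S(c) = -30 (S(c) = 2*(-15) = -30)
g(D, x) = -1 - 3*D
Q(A) = (-13 + A)² (Q(A) = ((-1 - 3*4) + A)² = ((-1 - 12) + A)² = (-13 + A)²)
P = -99/128 (P = (656 - 1*854)/((-13 + 29)²) = (656 - 854)/(16²) = -198/256 = -198*1/256 = -99/128 ≈ -0.77344)
(-2835 + S(-12)) + P = (-2835 - 30) - 99/128 = -2865 - 99/128 = -366819/128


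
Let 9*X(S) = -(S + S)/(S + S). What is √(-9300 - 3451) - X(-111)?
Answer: ⅑ + I*√12751 ≈ 0.11111 + 112.92*I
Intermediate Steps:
X(S) = -⅑ (X(S) = (-(S + S)/(S + S))/9 = (-2*S/(2*S))/9 = (-2*S*1/(2*S))/9 = (-1*1)/9 = (⅑)*(-1) = -⅑)
√(-9300 - 3451) - X(-111) = √(-9300 - 3451) - 1*(-⅑) = √(-12751) + ⅑ = I*√12751 + ⅑ = ⅑ + I*√12751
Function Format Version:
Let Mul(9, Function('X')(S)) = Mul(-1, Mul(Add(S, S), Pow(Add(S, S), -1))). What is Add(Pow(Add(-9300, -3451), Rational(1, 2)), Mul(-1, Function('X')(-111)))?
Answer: Add(Rational(1, 9), Mul(I, Pow(12751, Rational(1, 2)))) ≈ Add(0.11111, Mul(112.92, I))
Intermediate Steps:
Function('X')(S) = Rational(-1, 9) (Function('X')(S) = Mul(Rational(1, 9), Mul(-1, Mul(Add(S, S), Pow(Add(S, S), -1)))) = Mul(Rational(1, 9), Mul(-1, Mul(Mul(2, S), Pow(Mul(2, S), -1)))) = Mul(Rational(1, 9), Mul(-1, Mul(Mul(2, S), Mul(Rational(1, 2), Pow(S, -1))))) = Mul(Rational(1, 9), Mul(-1, 1)) = Mul(Rational(1, 9), -1) = Rational(-1, 9))
Add(Pow(Add(-9300, -3451), Rational(1, 2)), Mul(-1, Function('X')(-111))) = Add(Pow(Add(-9300, -3451), Rational(1, 2)), Mul(-1, Rational(-1, 9))) = Add(Pow(-12751, Rational(1, 2)), Rational(1, 9)) = Add(Mul(I, Pow(12751, Rational(1, 2))), Rational(1, 9)) = Add(Rational(1, 9), Mul(I, Pow(12751, Rational(1, 2))))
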